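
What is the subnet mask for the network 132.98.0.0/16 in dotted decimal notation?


/16 means 16 network bits, 16 host bits
Binary: 11111111111111110000000000000000
Mask: 255.255.0.0


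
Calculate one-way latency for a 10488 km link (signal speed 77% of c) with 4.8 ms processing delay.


Speed = 0.77 * 3e5 km/s = 231000 km/s
Propagation delay = 10488 / 231000 = 0.0454 s = 45.4026 ms
Processing delay = 4.8 ms
Total one-way latency = 50.2026 ms


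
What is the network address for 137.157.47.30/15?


IP:   10001001.10011101.00101111.00011110
Mask: 11111111.11111110.00000000.00000000
AND operation:
Net:  10001001.10011100.00000000.00000000
Network: 137.156.0.0/15


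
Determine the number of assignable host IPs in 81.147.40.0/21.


Host bits = 32 - 21 = 11
Total addresses = 2^11 = 2048
Usable = total - 2 (network and broadcast)
Usable hosts: 2046


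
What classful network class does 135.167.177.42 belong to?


First octet: 135
Binary: 10000111
10xxxxxx -> Class B (128-191)
Class B, default mask 255.255.0.0 (/16)


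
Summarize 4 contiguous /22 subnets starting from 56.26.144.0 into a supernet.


Original prefix: /22
Number of subnets: 4 = 2^2
New prefix = 22 - 2 = 20
Supernet: 56.26.144.0/20


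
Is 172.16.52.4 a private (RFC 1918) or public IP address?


RFC 1918 private ranges:
  10.0.0.0/8 (10.0.0.0 - 10.255.255.255)
  172.16.0.0/12 (172.16.0.0 - 172.31.255.255)
  192.168.0.0/16 (192.168.0.0 - 192.168.255.255)
Private (in 172.16.0.0/12)


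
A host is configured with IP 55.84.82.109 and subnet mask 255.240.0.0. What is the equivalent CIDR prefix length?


Binary: 11111111.11110000.00000000.00000000
Count leading 1s
Prefix: /12


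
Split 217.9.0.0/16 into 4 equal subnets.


New prefix = 16 + 2 = 18
Each subnet has 16384 addresses
  217.9.0.0/18
  217.9.64.0/18
  217.9.128.0/18
  217.9.192.0/18
Subnets: 217.9.0.0/18, 217.9.64.0/18, 217.9.128.0/18, 217.9.192.0/18


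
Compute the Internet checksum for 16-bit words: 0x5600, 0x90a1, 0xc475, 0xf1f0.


Sum all words (with carry folding):
+ 0x5600 = 0x5600
+ 0x90a1 = 0xe6a1
+ 0xc475 = 0xab17
+ 0xf1f0 = 0x9d08
One's complement: ~0x9d08
Checksum = 0x62f7


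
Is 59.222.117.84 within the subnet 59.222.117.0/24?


Subnet network: 59.222.117.0
Test IP AND mask: 59.222.117.0
Yes, 59.222.117.84 is in 59.222.117.0/24


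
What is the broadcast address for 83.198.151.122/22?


Network: 83.198.148.0/22
Host bits = 10
Set all host bits to 1:
Broadcast: 83.198.151.255


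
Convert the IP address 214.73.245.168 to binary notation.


214 = 11010110
73 = 01001001
245 = 11110101
168 = 10101000
Binary: 11010110.01001001.11110101.10101000


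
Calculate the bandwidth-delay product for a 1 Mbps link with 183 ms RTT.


BDP = bandwidth * RTT
= 1 Mbps * 183 ms
= 1 * 1e6 * 183 / 1000 bits
= 183000 bits
= 22875 bytes
= 22.3389 KB
BDP = 183000 bits (22875 bytes)


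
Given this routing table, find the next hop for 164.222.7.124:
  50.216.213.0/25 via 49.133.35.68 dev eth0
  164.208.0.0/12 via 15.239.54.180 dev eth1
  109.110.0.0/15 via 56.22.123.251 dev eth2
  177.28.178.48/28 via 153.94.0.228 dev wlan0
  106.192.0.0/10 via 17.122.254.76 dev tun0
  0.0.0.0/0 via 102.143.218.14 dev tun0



Longest prefix match for 164.222.7.124:
  /25 50.216.213.0: no
  /12 164.208.0.0: MATCH
  /15 109.110.0.0: no
  /28 177.28.178.48: no
  /10 106.192.0.0: no
  /0 0.0.0.0: MATCH
Selected: next-hop 15.239.54.180 via eth1 (matched /12)


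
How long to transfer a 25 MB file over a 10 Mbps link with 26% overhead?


Effective throughput = 10 * (1 - 26/100) = 7.4 Mbps
File size in Mb = 25 * 8 = 200 Mb
Time = 200 / 7.4
Time = 27.027 seconds


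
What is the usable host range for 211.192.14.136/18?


Network: 211.192.0.0
Broadcast: 211.192.63.255
First usable = network + 1
Last usable = broadcast - 1
Range: 211.192.0.1 to 211.192.63.254


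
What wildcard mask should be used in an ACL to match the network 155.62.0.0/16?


Subnet mask: 255.255.0.0
Wildcard = 255.255.255.255 - subnet mask
255 - 255 = 0
255 - 255 = 0
255 - 0 = 255
255 - 0 = 255
Wildcard: 0.0.255.255


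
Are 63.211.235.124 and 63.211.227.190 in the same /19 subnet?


Mask: 255.255.224.0
63.211.235.124 AND mask = 63.211.224.0
63.211.227.190 AND mask = 63.211.224.0
Yes, same subnet (63.211.224.0)


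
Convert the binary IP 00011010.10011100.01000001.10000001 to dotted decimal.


00011010 = 26
10011100 = 156
01000001 = 65
10000001 = 129
IP: 26.156.65.129


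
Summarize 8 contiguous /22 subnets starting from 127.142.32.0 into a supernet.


Original prefix: /22
Number of subnets: 8 = 2^3
New prefix = 22 - 3 = 19
Supernet: 127.142.32.0/19


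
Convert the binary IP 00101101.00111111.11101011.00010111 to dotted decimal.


00101101 = 45
00111111 = 63
11101011 = 235
00010111 = 23
IP: 45.63.235.23


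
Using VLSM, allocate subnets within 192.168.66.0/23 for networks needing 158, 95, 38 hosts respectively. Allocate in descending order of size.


158 hosts -> /24 (254 usable): 192.168.66.0/24
95 hosts -> /25 (126 usable): 192.168.67.0/25
38 hosts -> /26 (62 usable): 192.168.67.128/26
Allocation: 192.168.66.0/24 (158 hosts, 254 usable); 192.168.67.0/25 (95 hosts, 126 usable); 192.168.67.128/26 (38 hosts, 62 usable)


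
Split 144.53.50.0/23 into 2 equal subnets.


New prefix = 23 + 1 = 24
Each subnet has 256 addresses
  144.53.50.0/24
  144.53.51.0/24
Subnets: 144.53.50.0/24, 144.53.51.0/24


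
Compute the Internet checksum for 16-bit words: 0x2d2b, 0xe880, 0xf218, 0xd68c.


Sum all words (with carry folding):
+ 0x2d2b = 0x2d2b
+ 0xe880 = 0x15ac
+ 0xf218 = 0x07c5
+ 0xd68c = 0xde51
One's complement: ~0xde51
Checksum = 0x21ae


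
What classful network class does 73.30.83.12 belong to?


First octet: 73
Binary: 01001001
0xxxxxxx -> Class A (1-126)
Class A, default mask 255.0.0.0 (/8)


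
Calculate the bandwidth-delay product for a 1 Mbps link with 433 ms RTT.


BDP = bandwidth * RTT
= 1 Mbps * 433 ms
= 1 * 1e6 * 433 / 1000 bits
= 433000 bits
= 54125 bytes
= 52.8564 KB
BDP = 433000 bits (54125 bytes)


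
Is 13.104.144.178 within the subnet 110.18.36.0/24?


Subnet network: 110.18.36.0
Test IP AND mask: 13.104.144.0
No, 13.104.144.178 is not in 110.18.36.0/24


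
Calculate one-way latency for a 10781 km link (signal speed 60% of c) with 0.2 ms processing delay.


Speed = 0.6 * 3e5 km/s = 180000 km/s
Propagation delay = 10781 / 180000 = 0.0599 s = 59.8944 ms
Processing delay = 0.2 ms
Total one-way latency = 60.0944 ms


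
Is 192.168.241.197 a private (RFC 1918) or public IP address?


RFC 1918 private ranges:
  10.0.0.0/8 (10.0.0.0 - 10.255.255.255)
  172.16.0.0/12 (172.16.0.0 - 172.31.255.255)
  192.168.0.0/16 (192.168.0.0 - 192.168.255.255)
Private (in 192.168.0.0/16)


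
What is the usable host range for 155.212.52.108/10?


Network: 155.192.0.0
Broadcast: 155.255.255.255
First usable = network + 1
Last usable = broadcast - 1
Range: 155.192.0.1 to 155.255.255.254


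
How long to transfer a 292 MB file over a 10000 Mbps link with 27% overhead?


Effective throughput = 10000 * (1 - 27/100) = 7300 Mbps
File size in Mb = 292 * 8 = 2336 Mb
Time = 2336 / 7300
Time = 0.32 seconds


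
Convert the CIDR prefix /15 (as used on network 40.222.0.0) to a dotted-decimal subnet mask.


/15 means 15 network bits, 17 host bits
Binary: 11111111111111100000000000000000
Mask: 255.254.0.0


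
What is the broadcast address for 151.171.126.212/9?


Network: 151.128.0.0/9
Host bits = 23
Set all host bits to 1:
Broadcast: 151.255.255.255


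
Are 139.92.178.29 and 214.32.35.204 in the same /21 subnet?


Mask: 255.255.248.0
139.92.178.29 AND mask = 139.92.176.0
214.32.35.204 AND mask = 214.32.32.0
No, different subnets (139.92.176.0 vs 214.32.32.0)


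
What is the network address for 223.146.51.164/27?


IP:   11011111.10010010.00110011.10100100
Mask: 11111111.11111111.11111111.11100000
AND operation:
Net:  11011111.10010010.00110011.10100000
Network: 223.146.51.160/27


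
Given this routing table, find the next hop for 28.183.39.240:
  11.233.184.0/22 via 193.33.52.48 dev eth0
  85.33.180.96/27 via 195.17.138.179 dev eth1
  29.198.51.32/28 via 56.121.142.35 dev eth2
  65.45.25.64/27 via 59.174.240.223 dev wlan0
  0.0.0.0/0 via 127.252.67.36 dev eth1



Longest prefix match for 28.183.39.240:
  /22 11.233.184.0: no
  /27 85.33.180.96: no
  /28 29.198.51.32: no
  /27 65.45.25.64: no
  /0 0.0.0.0: MATCH
Selected: next-hop 127.252.67.36 via eth1 (matched /0)


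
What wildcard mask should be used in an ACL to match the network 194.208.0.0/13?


Subnet mask: 255.248.0.0
Wildcard = 255.255.255.255 - subnet mask
255 - 255 = 0
255 - 248 = 7
255 - 0 = 255
255 - 0 = 255
Wildcard: 0.7.255.255


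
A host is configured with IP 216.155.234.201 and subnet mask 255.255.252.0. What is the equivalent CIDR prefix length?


Binary: 11111111.11111111.11111100.00000000
Count leading 1s
Prefix: /22


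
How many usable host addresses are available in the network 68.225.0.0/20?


Host bits = 32 - 20 = 12
Total addresses = 2^12 = 4096
Usable = total - 2 (network and broadcast)
Usable hosts: 4094


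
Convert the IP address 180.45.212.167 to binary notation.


180 = 10110100
45 = 00101101
212 = 11010100
167 = 10100111
Binary: 10110100.00101101.11010100.10100111


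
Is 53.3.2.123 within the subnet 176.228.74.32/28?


Subnet network: 176.228.74.32
Test IP AND mask: 53.3.2.112
No, 53.3.2.123 is not in 176.228.74.32/28


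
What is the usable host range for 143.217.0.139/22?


Network: 143.217.0.0
Broadcast: 143.217.3.255
First usable = network + 1
Last usable = broadcast - 1
Range: 143.217.0.1 to 143.217.3.254


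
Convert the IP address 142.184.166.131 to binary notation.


142 = 10001110
184 = 10111000
166 = 10100110
131 = 10000011
Binary: 10001110.10111000.10100110.10000011


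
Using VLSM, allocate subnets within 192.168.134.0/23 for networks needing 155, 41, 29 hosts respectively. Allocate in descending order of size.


155 hosts -> /24 (254 usable): 192.168.134.0/24
41 hosts -> /26 (62 usable): 192.168.135.0/26
29 hosts -> /27 (30 usable): 192.168.135.64/27
Allocation: 192.168.134.0/24 (155 hosts, 254 usable); 192.168.135.0/26 (41 hosts, 62 usable); 192.168.135.64/27 (29 hosts, 30 usable)


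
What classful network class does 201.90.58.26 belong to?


First octet: 201
Binary: 11001001
110xxxxx -> Class C (192-223)
Class C, default mask 255.255.255.0 (/24)


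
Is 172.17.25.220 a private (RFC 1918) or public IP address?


RFC 1918 private ranges:
  10.0.0.0/8 (10.0.0.0 - 10.255.255.255)
  172.16.0.0/12 (172.16.0.0 - 172.31.255.255)
  192.168.0.0/16 (192.168.0.0 - 192.168.255.255)
Private (in 172.16.0.0/12)


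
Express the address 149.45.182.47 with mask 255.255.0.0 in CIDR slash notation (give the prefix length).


Binary: 11111111.11111111.00000000.00000000
Count leading 1s
Prefix: /16


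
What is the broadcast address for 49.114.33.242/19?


Network: 49.114.32.0/19
Host bits = 13
Set all host bits to 1:
Broadcast: 49.114.63.255


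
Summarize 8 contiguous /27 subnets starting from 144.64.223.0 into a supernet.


Original prefix: /27
Number of subnets: 8 = 2^3
New prefix = 27 - 3 = 24
Supernet: 144.64.223.0/24


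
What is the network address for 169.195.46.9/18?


IP:   10101001.11000011.00101110.00001001
Mask: 11111111.11111111.11000000.00000000
AND operation:
Net:  10101001.11000011.00000000.00000000
Network: 169.195.0.0/18


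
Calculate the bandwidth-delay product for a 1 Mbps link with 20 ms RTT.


BDP = bandwidth * RTT
= 1 Mbps * 20 ms
= 1 * 1e6 * 20 / 1000 bits
= 20000 bits
= 2500 bytes
= 2.4414 KB
BDP = 20000 bits (2500 bytes)


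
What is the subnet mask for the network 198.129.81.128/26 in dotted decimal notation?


/26 means 26 network bits, 6 host bits
Binary: 11111111111111111111111111000000
Mask: 255.255.255.192


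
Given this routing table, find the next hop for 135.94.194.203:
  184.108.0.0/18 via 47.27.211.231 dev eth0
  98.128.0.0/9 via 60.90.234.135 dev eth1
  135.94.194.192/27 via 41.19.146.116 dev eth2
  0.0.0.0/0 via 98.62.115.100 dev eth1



Longest prefix match for 135.94.194.203:
  /18 184.108.0.0: no
  /9 98.128.0.0: no
  /27 135.94.194.192: MATCH
  /0 0.0.0.0: MATCH
Selected: next-hop 41.19.146.116 via eth2 (matched /27)


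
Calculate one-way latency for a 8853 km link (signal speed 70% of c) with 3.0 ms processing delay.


Speed = 0.7 * 3e5 km/s = 210000 km/s
Propagation delay = 8853 / 210000 = 0.0422 s = 42.1571 ms
Processing delay = 3.0 ms
Total one-way latency = 45.1571 ms


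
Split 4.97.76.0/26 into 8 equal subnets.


New prefix = 26 + 3 = 29
Each subnet has 8 addresses
  4.97.76.0/29
  4.97.76.8/29
  4.97.76.16/29
  4.97.76.24/29
  4.97.76.32/29
  4.97.76.40/29
  4.97.76.48/29
  4.97.76.56/29
Subnets: 4.97.76.0/29, 4.97.76.8/29, 4.97.76.16/29, 4.97.76.24/29, 4.97.76.32/29, 4.97.76.40/29, 4.97.76.48/29, 4.97.76.56/29


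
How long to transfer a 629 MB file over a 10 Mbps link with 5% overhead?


Effective throughput = 10 * (1 - 5/100) = 9.5 Mbps
File size in Mb = 629 * 8 = 5032 Mb
Time = 5032 / 9.5
Time = 529.6842 seconds


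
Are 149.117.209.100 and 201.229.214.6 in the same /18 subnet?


Mask: 255.255.192.0
149.117.209.100 AND mask = 149.117.192.0
201.229.214.6 AND mask = 201.229.192.0
No, different subnets (149.117.192.0 vs 201.229.192.0)


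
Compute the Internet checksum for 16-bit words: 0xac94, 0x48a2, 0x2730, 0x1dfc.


Sum all words (with carry folding):
+ 0xac94 = 0xac94
+ 0x48a2 = 0xf536
+ 0x2730 = 0x1c67
+ 0x1dfc = 0x3a63
One's complement: ~0x3a63
Checksum = 0xc59c


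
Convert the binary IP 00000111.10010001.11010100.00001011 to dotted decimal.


00000111 = 7
10010001 = 145
11010100 = 212
00001011 = 11
IP: 7.145.212.11


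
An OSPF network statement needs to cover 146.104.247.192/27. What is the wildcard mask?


Subnet mask: 255.255.255.224
Wildcard = 255.255.255.255 - subnet mask
255 - 255 = 0
255 - 255 = 0
255 - 255 = 0
255 - 224 = 31
Wildcard: 0.0.0.31


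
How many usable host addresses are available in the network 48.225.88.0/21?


Host bits = 32 - 21 = 11
Total addresses = 2^11 = 2048
Usable = total - 2 (network and broadcast)
Usable hosts: 2046


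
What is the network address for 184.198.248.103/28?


IP:   10111000.11000110.11111000.01100111
Mask: 11111111.11111111.11111111.11110000
AND operation:
Net:  10111000.11000110.11111000.01100000
Network: 184.198.248.96/28


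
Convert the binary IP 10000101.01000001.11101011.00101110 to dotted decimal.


10000101 = 133
01000001 = 65
11101011 = 235
00101110 = 46
IP: 133.65.235.46


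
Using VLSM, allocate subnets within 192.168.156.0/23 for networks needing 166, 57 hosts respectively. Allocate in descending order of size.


166 hosts -> /24 (254 usable): 192.168.156.0/24
57 hosts -> /26 (62 usable): 192.168.157.0/26
Allocation: 192.168.156.0/24 (166 hosts, 254 usable); 192.168.157.0/26 (57 hosts, 62 usable)


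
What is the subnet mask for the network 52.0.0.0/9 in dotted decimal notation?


/9 means 9 network bits, 23 host bits
Binary: 11111111100000000000000000000000
Mask: 255.128.0.0


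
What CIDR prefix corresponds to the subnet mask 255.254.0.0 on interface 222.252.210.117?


Binary: 11111111.11111110.00000000.00000000
Count leading 1s
Prefix: /15


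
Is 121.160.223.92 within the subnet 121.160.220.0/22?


Subnet network: 121.160.220.0
Test IP AND mask: 121.160.220.0
Yes, 121.160.223.92 is in 121.160.220.0/22


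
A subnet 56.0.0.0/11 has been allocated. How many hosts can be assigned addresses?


Host bits = 32 - 11 = 21
Total addresses = 2^21 = 2097152
Usable = total - 2 (network and broadcast)
Usable hosts: 2097150


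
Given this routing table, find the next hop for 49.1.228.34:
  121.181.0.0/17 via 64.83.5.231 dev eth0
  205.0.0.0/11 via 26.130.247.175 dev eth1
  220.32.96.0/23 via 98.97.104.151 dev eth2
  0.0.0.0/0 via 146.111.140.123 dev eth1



Longest prefix match for 49.1.228.34:
  /17 121.181.0.0: no
  /11 205.0.0.0: no
  /23 220.32.96.0: no
  /0 0.0.0.0: MATCH
Selected: next-hop 146.111.140.123 via eth1 (matched /0)


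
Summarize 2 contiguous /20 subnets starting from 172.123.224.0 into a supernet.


Original prefix: /20
Number of subnets: 2 = 2^1
New prefix = 20 - 1 = 19
Supernet: 172.123.224.0/19


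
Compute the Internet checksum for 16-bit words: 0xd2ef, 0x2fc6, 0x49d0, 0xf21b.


Sum all words (with carry folding):
+ 0xd2ef = 0xd2ef
+ 0x2fc6 = 0x02b6
+ 0x49d0 = 0x4c86
+ 0xf21b = 0x3ea2
One's complement: ~0x3ea2
Checksum = 0xc15d


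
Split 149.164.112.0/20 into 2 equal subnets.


New prefix = 20 + 1 = 21
Each subnet has 2048 addresses
  149.164.112.0/21
  149.164.120.0/21
Subnets: 149.164.112.0/21, 149.164.120.0/21


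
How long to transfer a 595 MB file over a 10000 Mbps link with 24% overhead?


Effective throughput = 10000 * (1 - 24/100) = 7600 Mbps
File size in Mb = 595 * 8 = 4760 Mb
Time = 4760 / 7600
Time = 0.6263 seconds


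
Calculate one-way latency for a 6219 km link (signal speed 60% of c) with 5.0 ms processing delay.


Speed = 0.6 * 3e5 km/s = 180000 km/s
Propagation delay = 6219 / 180000 = 0.0345 s = 34.55 ms
Processing delay = 5.0 ms
Total one-way latency = 39.55 ms


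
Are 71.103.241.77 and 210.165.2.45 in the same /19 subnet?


Mask: 255.255.224.0
71.103.241.77 AND mask = 71.103.224.0
210.165.2.45 AND mask = 210.165.0.0
No, different subnets (71.103.224.0 vs 210.165.0.0)


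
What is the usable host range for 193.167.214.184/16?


Network: 193.167.0.0
Broadcast: 193.167.255.255
First usable = network + 1
Last usable = broadcast - 1
Range: 193.167.0.1 to 193.167.255.254


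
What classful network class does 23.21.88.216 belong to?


First octet: 23
Binary: 00010111
0xxxxxxx -> Class A (1-126)
Class A, default mask 255.0.0.0 (/8)


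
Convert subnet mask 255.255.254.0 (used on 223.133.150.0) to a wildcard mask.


Subnet mask: 255.255.254.0
Wildcard = 255.255.255.255 - subnet mask
255 - 255 = 0
255 - 255 = 0
255 - 254 = 1
255 - 0 = 255
Wildcard: 0.0.1.255


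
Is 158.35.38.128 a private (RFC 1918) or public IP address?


RFC 1918 private ranges:
  10.0.0.0/8 (10.0.0.0 - 10.255.255.255)
  172.16.0.0/12 (172.16.0.0 - 172.31.255.255)
  192.168.0.0/16 (192.168.0.0 - 192.168.255.255)
Public (not in any RFC 1918 range)


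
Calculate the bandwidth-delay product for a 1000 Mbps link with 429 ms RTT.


BDP = bandwidth * RTT
= 1000 Mbps * 429 ms
= 1000 * 1e6 * 429 / 1000 bits
= 429000000 bits
= 53625000 bytes
= 52368.1641 KB
BDP = 429000000 bits (53625000 bytes)


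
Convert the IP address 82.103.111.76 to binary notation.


82 = 01010010
103 = 01100111
111 = 01101111
76 = 01001100
Binary: 01010010.01100111.01101111.01001100


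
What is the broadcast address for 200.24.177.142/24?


Network: 200.24.177.0/24
Host bits = 8
Set all host bits to 1:
Broadcast: 200.24.177.255


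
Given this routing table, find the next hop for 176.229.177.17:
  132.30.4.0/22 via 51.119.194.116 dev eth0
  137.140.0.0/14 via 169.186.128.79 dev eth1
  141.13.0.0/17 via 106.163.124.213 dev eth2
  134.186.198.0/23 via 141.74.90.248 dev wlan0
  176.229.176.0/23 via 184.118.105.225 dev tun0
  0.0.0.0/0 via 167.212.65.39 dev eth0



Longest prefix match for 176.229.177.17:
  /22 132.30.4.0: no
  /14 137.140.0.0: no
  /17 141.13.0.0: no
  /23 134.186.198.0: no
  /23 176.229.176.0: MATCH
  /0 0.0.0.0: MATCH
Selected: next-hop 184.118.105.225 via tun0 (matched /23)


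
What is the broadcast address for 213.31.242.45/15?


Network: 213.30.0.0/15
Host bits = 17
Set all host bits to 1:
Broadcast: 213.31.255.255


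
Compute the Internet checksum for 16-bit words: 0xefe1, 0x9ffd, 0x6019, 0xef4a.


Sum all words (with carry folding):
+ 0xefe1 = 0xefe1
+ 0x9ffd = 0x8fdf
+ 0x6019 = 0xeff8
+ 0xef4a = 0xdf43
One's complement: ~0xdf43
Checksum = 0x20bc


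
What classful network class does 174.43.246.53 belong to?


First octet: 174
Binary: 10101110
10xxxxxx -> Class B (128-191)
Class B, default mask 255.255.0.0 (/16)


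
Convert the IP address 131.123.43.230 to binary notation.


131 = 10000011
123 = 01111011
43 = 00101011
230 = 11100110
Binary: 10000011.01111011.00101011.11100110


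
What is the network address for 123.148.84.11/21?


IP:   01111011.10010100.01010100.00001011
Mask: 11111111.11111111.11111000.00000000
AND operation:
Net:  01111011.10010100.01010000.00000000
Network: 123.148.80.0/21


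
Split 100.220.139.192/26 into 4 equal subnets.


New prefix = 26 + 2 = 28
Each subnet has 16 addresses
  100.220.139.192/28
  100.220.139.208/28
  100.220.139.224/28
  100.220.139.240/28
Subnets: 100.220.139.192/28, 100.220.139.208/28, 100.220.139.224/28, 100.220.139.240/28


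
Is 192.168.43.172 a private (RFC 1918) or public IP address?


RFC 1918 private ranges:
  10.0.0.0/8 (10.0.0.0 - 10.255.255.255)
  172.16.0.0/12 (172.16.0.0 - 172.31.255.255)
  192.168.0.0/16 (192.168.0.0 - 192.168.255.255)
Private (in 192.168.0.0/16)


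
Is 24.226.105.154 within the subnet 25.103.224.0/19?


Subnet network: 25.103.224.0
Test IP AND mask: 24.226.96.0
No, 24.226.105.154 is not in 25.103.224.0/19


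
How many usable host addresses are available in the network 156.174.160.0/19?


Host bits = 32 - 19 = 13
Total addresses = 2^13 = 8192
Usable = total - 2 (network and broadcast)
Usable hosts: 8190


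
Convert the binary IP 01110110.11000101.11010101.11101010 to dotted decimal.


01110110 = 118
11000101 = 197
11010101 = 213
11101010 = 234
IP: 118.197.213.234


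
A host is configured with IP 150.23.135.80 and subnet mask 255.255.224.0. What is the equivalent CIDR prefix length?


Binary: 11111111.11111111.11100000.00000000
Count leading 1s
Prefix: /19


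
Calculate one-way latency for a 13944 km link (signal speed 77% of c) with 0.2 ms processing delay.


Speed = 0.77 * 3e5 km/s = 231000 km/s
Propagation delay = 13944 / 231000 = 0.0604 s = 60.3636 ms
Processing delay = 0.2 ms
Total one-way latency = 60.5636 ms


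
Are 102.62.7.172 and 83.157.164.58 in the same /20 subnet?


Mask: 255.255.240.0
102.62.7.172 AND mask = 102.62.0.0
83.157.164.58 AND mask = 83.157.160.0
No, different subnets (102.62.0.0 vs 83.157.160.0)


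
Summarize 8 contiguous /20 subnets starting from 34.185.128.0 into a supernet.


Original prefix: /20
Number of subnets: 8 = 2^3
New prefix = 20 - 3 = 17
Supernet: 34.185.128.0/17


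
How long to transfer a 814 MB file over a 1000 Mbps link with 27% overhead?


Effective throughput = 1000 * (1 - 27/100) = 730 Mbps
File size in Mb = 814 * 8 = 6512 Mb
Time = 6512 / 730
Time = 8.9205 seconds


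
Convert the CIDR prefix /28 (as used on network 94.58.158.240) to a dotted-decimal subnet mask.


/28 means 28 network bits, 4 host bits
Binary: 11111111111111111111111111110000
Mask: 255.255.255.240


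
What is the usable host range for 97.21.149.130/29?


Network: 97.21.149.128
Broadcast: 97.21.149.135
First usable = network + 1
Last usable = broadcast - 1
Range: 97.21.149.129 to 97.21.149.134


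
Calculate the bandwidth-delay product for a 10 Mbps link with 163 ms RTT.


BDP = bandwidth * RTT
= 10 Mbps * 163 ms
= 10 * 1e6 * 163 / 1000 bits
= 1630000 bits
= 203750 bytes
= 198.9746 KB
BDP = 1630000 bits (203750 bytes)


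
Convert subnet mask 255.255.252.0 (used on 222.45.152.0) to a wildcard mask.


Subnet mask: 255.255.252.0
Wildcard = 255.255.255.255 - subnet mask
255 - 255 = 0
255 - 255 = 0
255 - 252 = 3
255 - 0 = 255
Wildcard: 0.0.3.255


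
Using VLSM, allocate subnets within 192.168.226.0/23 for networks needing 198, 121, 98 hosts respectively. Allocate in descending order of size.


198 hosts -> /24 (254 usable): 192.168.226.0/24
121 hosts -> /25 (126 usable): 192.168.227.0/25
98 hosts -> /25 (126 usable): 192.168.227.128/25
Allocation: 192.168.226.0/24 (198 hosts, 254 usable); 192.168.227.0/25 (121 hosts, 126 usable); 192.168.227.128/25 (98 hosts, 126 usable)


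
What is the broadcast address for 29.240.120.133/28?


Network: 29.240.120.128/28
Host bits = 4
Set all host bits to 1:
Broadcast: 29.240.120.143


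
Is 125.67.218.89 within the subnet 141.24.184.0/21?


Subnet network: 141.24.184.0
Test IP AND mask: 125.67.216.0
No, 125.67.218.89 is not in 141.24.184.0/21


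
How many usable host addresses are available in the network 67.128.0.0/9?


Host bits = 32 - 9 = 23
Total addresses = 2^23 = 8388608
Usable = total - 2 (network and broadcast)
Usable hosts: 8388606


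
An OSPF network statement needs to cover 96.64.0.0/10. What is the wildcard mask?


Subnet mask: 255.192.0.0
Wildcard = 255.255.255.255 - subnet mask
255 - 255 = 0
255 - 192 = 63
255 - 0 = 255
255 - 0 = 255
Wildcard: 0.63.255.255


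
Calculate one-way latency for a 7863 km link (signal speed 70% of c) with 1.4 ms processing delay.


Speed = 0.7 * 3e5 km/s = 210000 km/s
Propagation delay = 7863 / 210000 = 0.0374 s = 37.4429 ms
Processing delay = 1.4 ms
Total one-way latency = 38.8429 ms


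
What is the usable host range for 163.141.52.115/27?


Network: 163.141.52.96
Broadcast: 163.141.52.127
First usable = network + 1
Last usable = broadcast - 1
Range: 163.141.52.97 to 163.141.52.126


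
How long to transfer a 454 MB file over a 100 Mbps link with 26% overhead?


Effective throughput = 100 * (1 - 26/100) = 74 Mbps
File size in Mb = 454 * 8 = 3632 Mb
Time = 3632 / 74
Time = 49.0811 seconds


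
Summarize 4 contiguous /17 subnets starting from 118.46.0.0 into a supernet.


Original prefix: /17
Number of subnets: 4 = 2^2
New prefix = 17 - 2 = 15
Supernet: 118.46.0.0/15


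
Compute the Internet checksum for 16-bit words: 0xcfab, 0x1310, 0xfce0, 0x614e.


Sum all words (with carry folding):
+ 0xcfab = 0xcfab
+ 0x1310 = 0xe2bb
+ 0xfce0 = 0xdf9c
+ 0x614e = 0x40eb
One's complement: ~0x40eb
Checksum = 0xbf14


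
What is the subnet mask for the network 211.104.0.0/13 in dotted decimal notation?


/13 means 13 network bits, 19 host bits
Binary: 11111111111110000000000000000000
Mask: 255.248.0.0


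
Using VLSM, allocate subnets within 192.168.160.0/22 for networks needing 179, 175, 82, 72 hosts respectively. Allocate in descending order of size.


179 hosts -> /24 (254 usable): 192.168.160.0/24
175 hosts -> /24 (254 usable): 192.168.161.0/24
82 hosts -> /25 (126 usable): 192.168.162.0/25
72 hosts -> /25 (126 usable): 192.168.162.128/25
Allocation: 192.168.160.0/24 (179 hosts, 254 usable); 192.168.161.0/24 (175 hosts, 254 usable); 192.168.162.0/25 (82 hosts, 126 usable); 192.168.162.128/25 (72 hosts, 126 usable)


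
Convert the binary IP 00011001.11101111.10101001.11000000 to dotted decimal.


00011001 = 25
11101111 = 239
10101001 = 169
11000000 = 192
IP: 25.239.169.192


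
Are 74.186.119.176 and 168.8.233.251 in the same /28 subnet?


Mask: 255.255.255.240
74.186.119.176 AND mask = 74.186.119.176
168.8.233.251 AND mask = 168.8.233.240
No, different subnets (74.186.119.176 vs 168.8.233.240)


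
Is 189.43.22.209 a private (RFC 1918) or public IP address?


RFC 1918 private ranges:
  10.0.0.0/8 (10.0.0.0 - 10.255.255.255)
  172.16.0.0/12 (172.16.0.0 - 172.31.255.255)
  192.168.0.0/16 (192.168.0.0 - 192.168.255.255)
Public (not in any RFC 1918 range)


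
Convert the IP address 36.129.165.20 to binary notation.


36 = 00100100
129 = 10000001
165 = 10100101
20 = 00010100
Binary: 00100100.10000001.10100101.00010100


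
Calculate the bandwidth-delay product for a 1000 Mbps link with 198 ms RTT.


BDP = bandwidth * RTT
= 1000 Mbps * 198 ms
= 1000 * 1e6 * 198 / 1000 bits
= 198000000 bits
= 24750000 bytes
= 24169.9219 KB
BDP = 198000000 bits (24750000 bytes)


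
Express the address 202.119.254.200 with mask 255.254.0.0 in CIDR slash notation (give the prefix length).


Binary: 11111111.11111110.00000000.00000000
Count leading 1s
Prefix: /15


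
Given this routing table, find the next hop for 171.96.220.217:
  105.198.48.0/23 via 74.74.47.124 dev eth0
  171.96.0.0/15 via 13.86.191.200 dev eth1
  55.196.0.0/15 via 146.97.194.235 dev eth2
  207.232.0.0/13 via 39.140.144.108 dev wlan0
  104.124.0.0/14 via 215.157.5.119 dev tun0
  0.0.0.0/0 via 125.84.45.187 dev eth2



Longest prefix match for 171.96.220.217:
  /23 105.198.48.0: no
  /15 171.96.0.0: MATCH
  /15 55.196.0.0: no
  /13 207.232.0.0: no
  /14 104.124.0.0: no
  /0 0.0.0.0: MATCH
Selected: next-hop 13.86.191.200 via eth1 (matched /15)


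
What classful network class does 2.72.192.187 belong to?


First octet: 2
Binary: 00000010
0xxxxxxx -> Class A (1-126)
Class A, default mask 255.0.0.0 (/8)


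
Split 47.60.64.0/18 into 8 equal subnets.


New prefix = 18 + 3 = 21
Each subnet has 2048 addresses
  47.60.64.0/21
  47.60.72.0/21
  47.60.80.0/21
  47.60.88.0/21
  47.60.96.0/21
  47.60.104.0/21
  47.60.112.0/21
  47.60.120.0/21
Subnets: 47.60.64.0/21, 47.60.72.0/21, 47.60.80.0/21, 47.60.88.0/21, 47.60.96.0/21, 47.60.104.0/21, 47.60.112.0/21, 47.60.120.0/21


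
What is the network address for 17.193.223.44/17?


IP:   00010001.11000001.11011111.00101100
Mask: 11111111.11111111.10000000.00000000
AND operation:
Net:  00010001.11000001.10000000.00000000
Network: 17.193.128.0/17


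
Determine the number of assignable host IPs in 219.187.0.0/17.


Host bits = 32 - 17 = 15
Total addresses = 2^15 = 32768
Usable = total - 2 (network and broadcast)
Usable hosts: 32766


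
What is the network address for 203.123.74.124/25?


IP:   11001011.01111011.01001010.01111100
Mask: 11111111.11111111.11111111.10000000
AND operation:
Net:  11001011.01111011.01001010.00000000
Network: 203.123.74.0/25


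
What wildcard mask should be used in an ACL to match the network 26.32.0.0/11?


Subnet mask: 255.224.0.0
Wildcard = 255.255.255.255 - subnet mask
255 - 255 = 0
255 - 224 = 31
255 - 0 = 255
255 - 0 = 255
Wildcard: 0.31.255.255


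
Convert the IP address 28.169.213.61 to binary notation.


28 = 00011100
169 = 10101001
213 = 11010101
61 = 00111101
Binary: 00011100.10101001.11010101.00111101


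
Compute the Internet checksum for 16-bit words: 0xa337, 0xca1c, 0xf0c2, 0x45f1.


Sum all words (with carry folding):
+ 0xa337 = 0xa337
+ 0xca1c = 0x6d54
+ 0xf0c2 = 0x5e17
+ 0x45f1 = 0xa408
One's complement: ~0xa408
Checksum = 0x5bf7


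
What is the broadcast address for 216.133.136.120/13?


Network: 216.128.0.0/13
Host bits = 19
Set all host bits to 1:
Broadcast: 216.135.255.255


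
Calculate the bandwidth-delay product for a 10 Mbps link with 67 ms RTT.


BDP = bandwidth * RTT
= 10 Mbps * 67 ms
= 10 * 1e6 * 67 / 1000 bits
= 670000 bits
= 83750 bytes
= 81.7871 KB
BDP = 670000 bits (83750 bytes)


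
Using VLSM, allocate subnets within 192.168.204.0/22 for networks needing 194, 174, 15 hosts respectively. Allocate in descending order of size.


194 hosts -> /24 (254 usable): 192.168.204.0/24
174 hosts -> /24 (254 usable): 192.168.205.0/24
15 hosts -> /27 (30 usable): 192.168.206.0/27
Allocation: 192.168.204.0/24 (194 hosts, 254 usable); 192.168.205.0/24 (174 hosts, 254 usable); 192.168.206.0/27 (15 hosts, 30 usable)


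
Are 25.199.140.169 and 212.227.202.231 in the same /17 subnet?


Mask: 255.255.128.0
25.199.140.169 AND mask = 25.199.128.0
212.227.202.231 AND mask = 212.227.128.0
No, different subnets (25.199.128.0 vs 212.227.128.0)


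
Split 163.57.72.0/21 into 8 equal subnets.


New prefix = 21 + 3 = 24
Each subnet has 256 addresses
  163.57.72.0/24
  163.57.73.0/24
  163.57.74.0/24
  163.57.75.0/24
  163.57.76.0/24
  163.57.77.0/24
  163.57.78.0/24
  163.57.79.0/24
Subnets: 163.57.72.0/24, 163.57.73.0/24, 163.57.74.0/24, 163.57.75.0/24, 163.57.76.0/24, 163.57.77.0/24, 163.57.78.0/24, 163.57.79.0/24


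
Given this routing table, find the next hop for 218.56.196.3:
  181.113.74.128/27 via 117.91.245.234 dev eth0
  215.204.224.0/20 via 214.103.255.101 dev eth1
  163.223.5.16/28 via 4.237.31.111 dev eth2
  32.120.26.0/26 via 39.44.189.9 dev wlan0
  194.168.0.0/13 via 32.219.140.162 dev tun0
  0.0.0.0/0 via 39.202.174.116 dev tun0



Longest prefix match for 218.56.196.3:
  /27 181.113.74.128: no
  /20 215.204.224.0: no
  /28 163.223.5.16: no
  /26 32.120.26.0: no
  /13 194.168.0.0: no
  /0 0.0.0.0: MATCH
Selected: next-hop 39.202.174.116 via tun0 (matched /0)


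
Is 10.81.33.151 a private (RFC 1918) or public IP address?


RFC 1918 private ranges:
  10.0.0.0/8 (10.0.0.0 - 10.255.255.255)
  172.16.0.0/12 (172.16.0.0 - 172.31.255.255)
  192.168.0.0/16 (192.168.0.0 - 192.168.255.255)
Private (in 10.0.0.0/8)


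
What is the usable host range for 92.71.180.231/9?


Network: 92.0.0.0
Broadcast: 92.127.255.255
First usable = network + 1
Last usable = broadcast - 1
Range: 92.0.0.1 to 92.127.255.254


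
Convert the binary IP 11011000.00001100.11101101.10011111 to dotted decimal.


11011000 = 216
00001100 = 12
11101101 = 237
10011111 = 159
IP: 216.12.237.159


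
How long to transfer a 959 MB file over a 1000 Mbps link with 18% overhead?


Effective throughput = 1000 * (1 - 18/100) = 820.0 Mbps
File size in Mb = 959 * 8 = 7672 Mb
Time = 7672 / 820.0
Time = 9.3561 seconds


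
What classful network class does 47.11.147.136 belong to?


First octet: 47
Binary: 00101111
0xxxxxxx -> Class A (1-126)
Class A, default mask 255.0.0.0 (/8)


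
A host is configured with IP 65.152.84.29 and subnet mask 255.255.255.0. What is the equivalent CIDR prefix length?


Binary: 11111111.11111111.11111111.00000000
Count leading 1s
Prefix: /24


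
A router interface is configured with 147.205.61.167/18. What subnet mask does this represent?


/18 means 18 network bits, 14 host bits
Binary: 11111111111111111100000000000000
Mask: 255.255.192.0


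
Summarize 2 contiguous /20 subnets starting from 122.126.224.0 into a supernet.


Original prefix: /20
Number of subnets: 2 = 2^1
New prefix = 20 - 1 = 19
Supernet: 122.126.224.0/19


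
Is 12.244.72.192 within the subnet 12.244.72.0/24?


Subnet network: 12.244.72.0
Test IP AND mask: 12.244.72.0
Yes, 12.244.72.192 is in 12.244.72.0/24


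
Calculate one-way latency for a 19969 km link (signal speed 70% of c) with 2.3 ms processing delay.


Speed = 0.7 * 3e5 km/s = 210000 km/s
Propagation delay = 19969 / 210000 = 0.0951 s = 95.0905 ms
Processing delay = 2.3 ms
Total one-way latency = 97.3905 ms


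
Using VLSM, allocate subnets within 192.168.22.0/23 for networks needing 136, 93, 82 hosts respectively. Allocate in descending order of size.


136 hosts -> /24 (254 usable): 192.168.22.0/24
93 hosts -> /25 (126 usable): 192.168.23.0/25
82 hosts -> /25 (126 usable): 192.168.23.128/25
Allocation: 192.168.22.0/24 (136 hosts, 254 usable); 192.168.23.0/25 (93 hosts, 126 usable); 192.168.23.128/25 (82 hosts, 126 usable)


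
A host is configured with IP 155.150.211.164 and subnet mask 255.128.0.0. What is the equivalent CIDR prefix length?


Binary: 11111111.10000000.00000000.00000000
Count leading 1s
Prefix: /9


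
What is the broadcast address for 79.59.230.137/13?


Network: 79.56.0.0/13
Host bits = 19
Set all host bits to 1:
Broadcast: 79.63.255.255


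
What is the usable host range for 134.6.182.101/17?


Network: 134.6.128.0
Broadcast: 134.6.255.255
First usable = network + 1
Last usable = broadcast - 1
Range: 134.6.128.1 to 134.6.255.254


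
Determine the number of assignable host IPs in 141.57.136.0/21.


Host bits = 32 - 21 = 11
Total addresses = 2^11 = 2048
Usable = total - 2 (network and broadcast)
Usable hosts: 2046


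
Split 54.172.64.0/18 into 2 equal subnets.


New prefix = 18 + 1 = 19
Each subnet has 8192 addresses
  54.172.64.0/19
  54.172.96.0/19
Subnets: 54.172.64.0/19, 54.172.96.0/19


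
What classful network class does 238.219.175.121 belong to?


First octet: 238
Binary: 11101110
1110xxxx -> Class D (224-239)
Class D (multicast), default mask N/A


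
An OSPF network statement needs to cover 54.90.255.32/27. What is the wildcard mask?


Subnet mask: 255.255.255.224
Wildcard = 255.255.255.255 - subnet mask
255 - 255 = 0
255 - 255 = 0
255 - 255 = 0
255 - 224 = 31
Wildcard: 0.0.0.31


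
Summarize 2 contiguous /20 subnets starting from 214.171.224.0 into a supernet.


Original prefix: /20
Number of subnets: 2 = 2^1
New prefix = 20 - 1 = 19
Supernet: 214.171.224.0/19


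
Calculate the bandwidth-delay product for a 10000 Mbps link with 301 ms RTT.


BDP = bandwidth * RTT
= 10000 Mbps * 301 ms
= 10000 * 1e6 * 301 / 1000 bits
= 3010000000 bits
= 376250000 bytes
= 367431.6406 KB
BDP = 3010000000 bits (376250000 bytes)


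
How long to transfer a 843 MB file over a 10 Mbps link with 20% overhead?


Effective throughput = 10 * (1 - 20/100) = 8 Mbps
File size in Mb = 843 * 8 = 6744 Mb
Time = 6744 / 8
Time = 843 seconds


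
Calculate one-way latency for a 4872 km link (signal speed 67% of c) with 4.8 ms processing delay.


Speed = 0.67 * 3e5 km/s = 201000 km/s
Propagation delay = 4872 / 201000 = 0.0242 s = 24.2388 ms
Processing delay = 4.8 ms
Total one-way latency = 29.0388 ms


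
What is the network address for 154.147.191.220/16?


IP:   10011010.10010011.10111111.11011100
Mask: 11111111.11111111.00000000.00000000
AND operation:
Net:  10011010.10010011.00000000.00000000
Network: 154.147.0.0/16


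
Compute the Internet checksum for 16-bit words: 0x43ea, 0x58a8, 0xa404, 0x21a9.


Sum all words (with carry folding):
+ 0x43ea = 0x43ea
+ 0x58a8 = 0x9c92
+ 0xa404 = 0x4097
+ 0x21a9 = 0x6240
One's complement: ~0x6240
Checksum = 0x9dbf


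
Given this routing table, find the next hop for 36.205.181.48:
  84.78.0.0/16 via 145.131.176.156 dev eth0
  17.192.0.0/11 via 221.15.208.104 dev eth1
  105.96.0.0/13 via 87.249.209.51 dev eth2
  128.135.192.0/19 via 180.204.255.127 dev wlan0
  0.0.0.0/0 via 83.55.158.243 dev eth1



Longest prefix match for 36.205.181.48:
  /16 84.78.0.0: no
  /11 17.192.0.0: no
  /13 105.96.0.0: no
  /19 128.135.192.0: no
  /0 0.0.0.0: MATCH
Selected: next-hop 83.55.158.243 via eth1 (matched /0)


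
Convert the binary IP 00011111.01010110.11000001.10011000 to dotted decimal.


00011111 = 31
01010110 = 86
11000001 = 193
10011000 = 152
IP: 31.86.193.152


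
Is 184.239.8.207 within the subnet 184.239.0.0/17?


Subnet network: 184.239.0.0
Test IP AND mask: 184.239.0.0
Yes, 184.239.8.207 is in 184.239.0.0/17


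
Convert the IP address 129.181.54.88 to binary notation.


129 = 10000001
181 = 10110101
54 = 00110110
88 = 01011000
Binary: 10000001.10110101.00110110.01011000


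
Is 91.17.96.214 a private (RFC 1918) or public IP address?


RFC 1918 private ranges:
  10.0.0.0/8 (10.0.0.0 - 10.255.255.255)
  172.16.0.0/12 (172.16.0.0 - 172.31.255.255)
  192.168.0.0/16 (192.168.0.0 - 192.168.255.255)
Public (not in any RFC 1918 range)


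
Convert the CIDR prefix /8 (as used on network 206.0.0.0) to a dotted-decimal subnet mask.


/8 means 8 network bits, 24 host bits
Binary: 11111111000000000000000000000000
Mask: 255.0.0.0


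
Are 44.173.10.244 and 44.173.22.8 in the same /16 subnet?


Mask: 255.255.0.0
44.173.10.244 AND mask = 44.173.0.0
44.173.22.8 AND mask = 44.173.0.0
Yes, same subnet (44.173.0.0)


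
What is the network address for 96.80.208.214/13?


IP:   01100000.01010000.11010000.11010110
Mask: 11111111.11111000.00000000.00000000
AND operation:
Net:  01100000.01010000.00000000.00000000
Network: 96.80.0.0/13


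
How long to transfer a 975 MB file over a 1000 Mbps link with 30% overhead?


Effective throughput = 1000 * (1 - 30/100) = 700 Mbps
File size in Mb = 975 * 8 = 7800 Mb
Time = 7800 / 700
Time = 11.1429 seconds
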